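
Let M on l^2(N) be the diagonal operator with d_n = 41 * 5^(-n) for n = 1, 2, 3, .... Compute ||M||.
||M|| = 41/5 (attained at n = 1)

For M diagonal, ||M|| = sup_n |d_n|. The sequence d_n = 41 * 5^(-n) is positive and strictly decreasing (ratio 5^(-1) < 1), so the supremum is d_1 = 41/5. Hence ||M|| = 41/5.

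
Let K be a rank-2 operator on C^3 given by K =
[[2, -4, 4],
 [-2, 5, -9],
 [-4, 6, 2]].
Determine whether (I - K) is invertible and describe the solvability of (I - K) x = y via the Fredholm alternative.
(I - K) is invertible (det(I - K) = 78 ≠ 0), so for every y in C^3 the equation (I - K) x = y has a unique solution.

K has rank 2 and factors as K = U V^T = u1 v1^T + u2 v2^T with u1 = (-2, 3, 2), v1 = (-1, 2, -2), u2 = (0, 1, -2), v2 = (1, -1, -3) (multiplying out reproduces the displayed K). The nonzero eigenvalues of U V^T coincide with those of the 2 x 2 matrix G = V^T U = [[v1·u1, v1·u2], [v2·u1, v2·u2]] = [[4, 6], [-11, 5]], and by the Sylvester determinant identity det(I_3 - U V^T) = det(I_2 - V^T U) = det([[-3, -6], [11, -4]]) = (-3)(-4) - (-6)(11) = 78. (Direct check: I - K =
[[-1, 4, -4],
 [2, -4, 9],
 [4, -6, -1]]
has determinant 78.) The finite-dimensional Fredholm alternative says: either (I - K) is invertible, or ker(I - K) ≠ {0} and then range(I - K) = ker((I - K)^*)^⊥, with dim ker(I - K) = dim ker((I - K)^*). Since det(I - K) ≠ 0, 1 is not an eigenvalue of K and ker(I - K) = {0}, so we are in the first case: for every y there is a unique x = (I - K)^(-1) y. (Explicitly, by the Woodbury identity, (I - U V^T)^(-1) = I + U (I_2 - G)^(-1) V^T.)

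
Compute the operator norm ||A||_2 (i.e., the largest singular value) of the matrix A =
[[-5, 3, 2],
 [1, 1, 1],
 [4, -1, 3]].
||A||_2 ≈ 7.0912 (= sqrt(largest eigenvalue of A^T A))

||A||_2 = sigma_max(A) = sqrt(lambda_max(A^T A)). Form the symmetric matrix M = A^T A =
[[42, -18, 3],
 [-18, 11, 4],
 [3, 4, 14]].
Its characteristic polynomial (trace, sum of principal 2x2 minors, determinant of M give the coefficients) is
  p(λ) = det(λ I - M) = λ^3 - 67λ^2 + 855λ - 729.
No integer candidate from the rational root theorem (±divisors of 729) is a root, so the roots are irrational. The cubic discriminant is Δ = 641785680 > 0, so there are three distinct real roots. p(0) = -729 and p(1) = 60 have opposite signs, so a root lies in (0, 1); Newton's method refines it to λ ≈ 0.9177. p(15) = 396 and p(16) = -105 have opposite signs, so a root lies in (15, 16); Newton's method refines it to λ ≈ 15.7969. p(50) = -479 and p(51) = 1260 have opposite signs, so a root lies in (50, 51); Newton's method refines it to λ ≈ 50.2853. Check (Vieta): the three roots sum to 67, matching tr M = 67.
So the eigenvalues of A^T A are ≈ 0.9177, 15.7969, 50.2853 (all ≥ 0, as they must be for A^T A). The largest is λ_max ≈ 50.2853, hence ||A||_2 = sqrt(λ_max) ≈ 7.0912.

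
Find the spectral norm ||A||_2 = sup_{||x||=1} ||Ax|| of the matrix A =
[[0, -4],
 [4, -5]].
||A||_2 = sqrt((57 + sqrt(2225))/2) ≈ 7.217 (= sqrt(largest eigenvalue of A^T A))

||A||_2 = sigma_max(A) = sqrt(lambda_max(A^T A)). Form the symmetric matrix M = A^T A =
[[16, -20],
 [-20, 41]].
Its characteristic polynomial (trace, determinant of M give the coefficients) is
  p(λ) = det(λ I - M) = λ^2 - 57λ + 256.
For λ^2 - 57λ + 256 the discriminant is 2225. It is nonnegative but not a perfect square, so the roots are real and irrational: λ = (57 ± sqrt(2225))/2 ≈ 52.085, 4.915.
So the eigenvalues of A^T A are ≈ 4.915, 52.085 (all ≥ 0, as they must be for A^T A). The largest is λ_max = (57 + sqrt(2225))/2 ≈ 52.085, hence ||A||_2 = sqrt(λ_max) = sqrt((57 + sqrt(2225))/2) ≈ 7.217.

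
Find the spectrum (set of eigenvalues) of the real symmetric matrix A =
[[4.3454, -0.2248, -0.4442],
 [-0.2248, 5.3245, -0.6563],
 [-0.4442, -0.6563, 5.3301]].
sigma(A) ≈ {4, 5, 6}

A is real symmetric, so its spectrum consists of real eigenvalues. Expanding the characteristic polynomial of the displayed matrix gives
  det(λ I - A) = p(λ) = λ^3 + (-15)λ^2 + (74)λ + (-120).
Solving p(λ) = 0 yields eigenvalues ≈ 4, 5, 6. (A is shown rounded to 4 decimals, so these recover the underlying integer eigenvalues to within that precision.)
Verification: the trace of A = 15 equals the sum of eigenvalues 15, and det(A) ≈ 120.0002 matches the eigenvalue product 120.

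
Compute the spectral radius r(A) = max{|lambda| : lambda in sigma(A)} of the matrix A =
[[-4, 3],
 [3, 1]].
r(A) = (3 + sqrt(61))/2 ≈ 5.4051

The eigenvalues of A are the roots of its characteristic polynomial. With M = A (coefficients from the trace and determinant):
  p(λ) = det(λ I - M) = λ^2 + 3λ - 13.
For λ^2 + 3λ - 13 the discriminant is 61. It is nonnegative but not a perfect square, so the roots are real and irrational: λ = (-3 ± sqrt(61))/2 ≈ 2.4051, -5.4051.
Thus the eigenvalues (to 4 decimals) are 2.4051 (modulus 2.4051); -5.4051 (modulus 5.4051). The spectral radius is the largest modulus: r(A) = (3 + sqrt(61))/2 ≈ 5.4051. (Cross-check: r(A) ≤ ||A||_2 ≈ 5.4051; equality holds whenever A is normal, though it can also hold for some non-normal A.)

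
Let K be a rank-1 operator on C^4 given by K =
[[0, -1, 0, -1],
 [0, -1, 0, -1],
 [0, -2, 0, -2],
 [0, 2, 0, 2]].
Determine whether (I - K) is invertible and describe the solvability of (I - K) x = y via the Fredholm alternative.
(I - K) is singular (det(I - K) = 0, i.e. 1 ∈ sigma(K)). (I - K) x = y is solvable iff y ⊥ ker((I - K)^*) = span{(0, -1, 0, -1)}, i.e. iff -y_2 - y_4 = 0. When solvable, the solutions are x = y + c·(1, 1, 2, -2), c arbitrary (ker(I - K) = span{(1, 1, 2, -2)}, dimension 1).

K has rank 1, so it is an outer product K = u v^T: every row of K is a multiple of one row vector. Reading off the entries, u = (1, 1, 2, -2) and v = (0, -1, 0, -1) (row i of K equals u_i·v^T). A rank-one matrix u v^T satisfies K u = u (v·u) and kills the (3)-dimensional subspace v^⊥, so its characteristic polynomial is lambda^3 (lambda - v·u) with v·u = tr K = 1. Hence the eigenvalues of I - K are 1 (multiplicity 3) and 1 - (1) = 0, so det(I - K) = 0. (Direct check: I - K =
[[1, 1, 0, 1],
 [0, 2, 0, 1],
 [0, 2, 1, 2],
 [0, -2, 0, -1]]
has determinant 0.) So 1 is an eigenvalue of K and (I - K) is not invertible. The finite-dimensional Fredholm alternative says: either (I - K) is invertible, or ker(I - K) ≠ {0} and then range(I - K) = ker((I - K)^*)^⊥, with dim ker(I - K) = dim ker((I - K)^*). We are in the second case, so we need both kernels. Kernel of I - K: (I - K) u = u - u (v·u) = u - u = 0, so ker(I - K) = span{u} = span{(1, 1, 2, -2)} (it is exactly 1-dimensional because rank(I - K) = 3). Kernel of the adjoint: K is real, so (I - K)^* = I - K^T = I - v u^T, and (I - v u^T) v = v - v (u·v) = 0; hence ker((I - K)^*) = span{v} = span{(0, -1, 0, -1)}. Therefore (I - K) x = y is solvable iff <y, v> = 0, i.e. iff -y_2 - y_4 = 0. When this holds, K y = u (v·y) = 0, so (I - K) y = y and x = y is a particular solution; the full solution set is the line x = y + c·u = y + c·(1, 1, 2, -2), c ∈ C.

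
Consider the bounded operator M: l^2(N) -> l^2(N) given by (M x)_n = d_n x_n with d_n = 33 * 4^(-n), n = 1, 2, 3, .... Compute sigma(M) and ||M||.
sigma(M) = {33 * 4^(-n) : n ≥ 1} ∪ {0}; ||M|| = 33/4

A bounded diagonal operator on l^2 with diagonal entries d_n has spectrum equal to the closure of {d_n : n ≥ 1}: every d_n is an eigenvalue (with eigenvector e_n), so {d_n} ⊂ sigma(M); the spectrum is closed, so its closure is too; and for lambda not in the closure, (M - lambda I) has bounded inverse (the diagonal entries 1/(d_n - lambda) are bounded). For our sequence d_n = 33 * 4^(-n), n = 1, 2, 3, ...:
  - {d_n} = {33 * 4^(-n) : n ≥ 1}; the only limit point is 0
  - closure = {33 * 4^(-n) : n ≥ 1} ∪ {0}
For the norm: a diagonal operator has ||M|| = sup_n |d_n|. Here d_n = 33 * 4^(-n) is positive and decreasing, so sup_n |d_n| = d_1 = 33/4. So ||M|| = 33/4.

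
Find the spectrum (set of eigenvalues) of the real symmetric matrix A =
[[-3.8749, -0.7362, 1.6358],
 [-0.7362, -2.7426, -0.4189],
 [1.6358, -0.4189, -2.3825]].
sigma(A) ≈ {-5, -3, -1}

A is real symmetric, so its spectrum consists of real eigenvalues. Expanding the characteristic polynomial of the displayed matrix gives
  det(λ I - A) = p(λ) = λ^3 + (9)λ^2 + (23)λ + (15).
Solving p(λ) = 0 yields eigenvalues ≈ -5, -3, -1. (A is shown rounded to 4 decimals, so these recover the underlying integer eigenvalues to within that precision.)
Verification: the trace of A = -9 equals the sum of eigenvalues -9, and det(A) ≈ -15.0006 matches the eigenvalue product -15.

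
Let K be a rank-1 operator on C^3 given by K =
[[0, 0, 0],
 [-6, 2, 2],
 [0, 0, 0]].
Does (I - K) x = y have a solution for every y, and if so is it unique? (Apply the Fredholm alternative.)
(I - K) is invertible (det(I - K) = -1 ≠ 0), so for every y in C^3 the equation (I - K) x = y has a unique solution.

K has rank 1, so it is an outer product K = u v^T: every row of K is a multiple of one row vector. Reading off the entries, u = (0, 2, 0) and v = (-3, 1, 1) (row i of K equals u_i·v^T). A rank-one matrix u v^T satisfies K u = u (v·u) and kills the (2)-dimensional subspace v^⊥, so its characteristic polynomial is lambda^2 (lambda - v·u) with v·u = tr K = 2. Hence the eigenvalues of I - K are 1 (multiplicity 2) and 1 - (2) = -1, so det(I - K) = -1. (Direct check: I - K =
[[1, 0, 0],
 [6, -1, -2],
 [0, 0, 1]]
has determinant -1.) The finite-dimensional Fredholm alternative says: either (I - K) is invertible, or ker(I - K) ≠ {0} and then range(I - K) = ker((I - K)^*)^⊥, with dim ker(I - K) = dim ker((I - K)^*). Since det(I - K) ≠ 0, 1 is not an eigenvalue of K and ker(I - K) = {0}, so we are in the first case: for every y there is a unique x = (I - K)^(-1) y. Explicitly, by the Sherman–Morrison formula, (I - u v^T)^(-1) = I + u v^T/(1 - v·u), i.e. (I - K)^(-1) = I - K.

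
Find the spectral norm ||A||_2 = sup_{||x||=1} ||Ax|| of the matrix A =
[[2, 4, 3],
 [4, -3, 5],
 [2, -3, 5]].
||A||_2 ≈ 9.4441 (= sqrt(largest eigenvalue of A^T A))

||A||_2 = sigma_max(A) = sqrt(lambda_max(A^T A)). Form the symmetric matrix M = A^T A =
[[24, -10, 36],
 [-10, 34, -18],
 [36, -18, 59]].
Its characteristic polynomial (trace, sum of principal 2x2 minors, determinant of M give the coefficients) is
  p(λ) = det(λ I - M) = λ^3 - 117λ^2 + 2518λ - 3364.
No integer candidate from the rational root theorem (±divisors of 3364) is a root, so the roots are irrational. The cubic discriminant is Δ = 18915084500 > 0, so there are three distinct real roots. p(1) = -962 and p(2) = 1212 have opposite signs, so a root lies in (1, 2); Newton's method refines it to λ ≈ 1.4298. p(26) = 588 and p(27) = -988 have opposite signs, so a root lies in (26, 27); Newton's method refines it to λ ≈ 26.3787. p(89) = -1050 and p(90) = 4556 have opposite signs, so a root lies in (89, 90); Newton's method refines it to λ ≈ 89.1915. Check (Vieta): the three roots sum to 117, matching tr M = 117.
So the eigenvalues of A^T A are ≈ 1.4298, 26.3787, 89.1915 (all ≥ 0, as they must be for A^T A). The largest is λ_max ≈ 89.1915, hence ||A||_2 = sqrt(λ_max) ≈ 9.4441.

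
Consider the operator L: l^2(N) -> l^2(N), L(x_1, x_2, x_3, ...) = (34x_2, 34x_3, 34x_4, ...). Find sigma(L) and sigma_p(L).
sigma(L) = closed disk {z in C : |z| ≤ 34}; sigma_p(L) = open disk {z in C : |z| < 34}

Note L = 34·V where V is the unit left shift (V x)_k = x_{k+1}; so sigma(L) = 34·sigma(V) and ||L|| = 34||V||. ||L x||^2 = 1156sum_{k≥2} |x_k|^2 ≤ 1156||x||^2, with equality on {x : x_1 = 0}, so ||L|| = 34. For any lambda with |lambda| < 34, set r = lambda/34 (|r| < 1); the vector x = (1, r, r^2, ...) is in l^2 and satisfies L x = 34(r, r^2, ...) = lambda x, so lambda is an eigenvalue. On the boundary |lambda| = 34 the geometric series diverges, so no l^2 eigenvector exists, but these lambda lie in the approximate point spectrum. Hence sigma(L) is the closed disk of radius 34 and sigma_p(L) is the open disk.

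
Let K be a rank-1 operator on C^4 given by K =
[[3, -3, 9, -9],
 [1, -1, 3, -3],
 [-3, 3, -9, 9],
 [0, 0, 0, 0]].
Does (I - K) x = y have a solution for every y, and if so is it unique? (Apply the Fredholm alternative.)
(I - K) is invertible (det(I - K) = 8 ≠ 0), so for every y in C^4 the equation (I - K) x = y has a unique solution.

K has rank 1, so it is an outer product K = u v^T: every row of K is a multiple of one row vector. Reading off the entries, u = (-3, -1, 3, 0) and v = (-1, 1, -3, 3) (row i of K equals u_i·v^T). A rank-one matrix u v^T satisfies K u = u (v·u) and kills the (3)-dimensional subspace v^⊥, so its characteristic polynomial is lambda^3 (lambda - v·u) with v·u = tr K = -7. Hence the eigenvalues of I - K are 1 (multiplicity 3) and 1 - (-7) = 8, so det(I - K) = 8. (Direct check: I - K =
[[-2, 3, -9, 9],
 [-1, 2, -3, 3],
 [3, -3, 10, -9],
 [0, 0, 0, 1]]
has determinant 8.) The finite-dimensional Fredholm alternative says: either (I - K) is invertible, or ker(I - K) ≠ {0} and then range(I - K) = ker((I - K)^*)^⊥, with dim ker(I - K) = dim ker((I - K)^*). Since det(I - K) ≠ 0, 1 is not an eigenvalue of K and ker(I - K) = {0}, so we are in the first case: for every y there is a unique x = (I - K)^(-1) y. Explicitly, by the Sherman–Morrison formula, (I - u v^T)^(-1) = I + u v^T/(1 - v·u), i.e. (I - K)^(-1) = I + K/(8).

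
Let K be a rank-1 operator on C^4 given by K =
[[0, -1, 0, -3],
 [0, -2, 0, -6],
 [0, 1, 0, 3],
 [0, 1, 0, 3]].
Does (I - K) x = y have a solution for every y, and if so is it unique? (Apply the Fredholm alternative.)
(I - K) is singular (det(I - K) = 0, i.e. 1 ∈ sigma(K)). (I - K) x = y is solvable iff y ⊥ ker((I - K)^*) = span{(0, -1, 0, -3)}, i.e. iff -y_2 - 3y_4 = 0. When solvable, the solutions are x = y + c·(1, 2, -1, -1), c arbitrary (ker(I - K) = span{(1, 2, -1, -1)}, dimension 1).

K has rank 1, so it is an outer product K = u v^T: every row of K is a multiple of one row vector. Reading off the entries, u = (1, 2, -1, -1) and v = (0, -1, 0, -3) (row i of K equals u_i·v^T). A rank-one matrix u v^T satisfies K u = u (v·u) and kills the (3)-dimensional subspace v^⊥, so its characteristic polynomial is lambda^3 (lambda - v·u) with v·u = tr K = 1. Hence the eigenvalues of I - K are 1 (multiplicity 3) and 1 - (1) = 0, so det(I - K) = 0. (Direct check: I - K =
[[1, 1, 0, 3],
 [0, 3, 0, 6],
 [0, -1, 1, -3],
 [0, -1, 0, -2]]
has determinant 0.) So 1 is an eigenvalue of K and (I - K) is not invertible. The finite-dimensional Fredholm alternative says: either (I - K) is invertible, or ker(I - K) ≠ {0} and then range(I - K) = ker((I - K)^*)^⊥, with dim ker(I - K) = dim ker((I - K)^*). We are in the second case, so we need both kernels. Kernel of I - K: (I - K) u = u - u (v·u) = u - u = 0, so ker(I - K) = span{u} = span{(1, 2, -1, -1)} (it is exactly 1-dimensional because rank(I - K) = 3). Kernel of the adjoint: K is real, so (I - K)^* = I - K^T = I - v u^T, and (I - v u^T) v = v - v (u·v) = 0; hence ker((I - K)^*) = span{v} = span{(0, -1, 0, -3)}. Therefore (I - K) x = y is solvable iff <y, v> = 0, i.e. iff -y_2 - 3y_4 = 0. When this holds, K y = u (v·y) = 0, so (I - K) y = y and x = y is a particular solution; the full solution set is the line x = y + c·u = y + c·(1, 2, -1, -1), c ∈ C.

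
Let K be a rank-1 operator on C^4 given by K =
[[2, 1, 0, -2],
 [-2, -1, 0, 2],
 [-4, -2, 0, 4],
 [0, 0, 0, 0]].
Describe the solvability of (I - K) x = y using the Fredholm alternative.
(I - K) is singular (det(I - K) = 0, i.e. 1 ∈ sigma(K)). (I - K) x = y is solvable iff y ⊥ ker((I - K)^*) = span{(2, 1, 0, -2)}, i.e. iff 2y_1 + y_2 - 2y_4 = 0. When solvable, the solutions are x = y + c·(1, -1, -2, 0), c arbitrary (ker(I - K) = span{(1, -1, -2, 0)}, dimension 1).

K has rank 1, so it is an outer product K = u v^T: every row of K is a multiple of one row vector. Reading off the entries, u = (1, -1, -2, 0) and v = (2, 1, 0, -2) (row i of K equals u_i·v^T). A rank-one matrix u v^T satisfies K u = u (v·u) and kills the (3)-dimensional subspace v^⊥, so its characteristic polynomial is lambda^3 (lambda - v·u) with v·u = tr K = 1. Hence the eigenvalues of I - K are 1 (multiplicity 3) and 1 - (1) = 0, so det(I - K) = 0. (Direct check: I - K =
[[-1, -1, 0, 2],
 [2, 2, 0, -2],
 [4, 2, 1, -4],
 [0, 0, 0, 1]]
has determinant 0.) So 1 is an eigenvalue of K and (I - K) is not invertible. The finite-dimensional Fredholm alternative says: either (I - K) is invertible, or ker(I - K) ≠ {0} and then range(I - K) = ker((I - K)^*)^⊥, with dim ker(I - K) = dim ker((I - K)^*). We are in the second case, so we need both kernels. Kernel of I - K: (I - K) u = u - u (v·u) = u - u = 0, so ker(I - K) = span{u} = span{(1, -1, -2, 0)} (it is exactly 1-dimensional because rank(I - K) = 3). Kernel of the adjoint: K is real, so (I - K)^* = I - K^T = I - v u^T, and (I - v u^T) v = v - v (u·v) = 0; hence ker((I - K)^*) = span{v} = span{(2, 1, 0, -2)}. Therefore (I - K) x = y is solvable iff <y, v> = 0, i.e. iff 2y_1 + y_2 - 2y_4 = 0. When this holds, K y = u (v·y) = 0, so (I - K) y = y and x = y is a particular solution; the full solution set is the line x = y + c·u = y + c·(1, -1, -2, 0), c ∈ C.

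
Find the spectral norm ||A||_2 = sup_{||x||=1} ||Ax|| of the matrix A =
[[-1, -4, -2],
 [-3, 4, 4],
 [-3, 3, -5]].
||A||_2 ≈ 7.3667 (= sqrt(largest eigenvalue of A^T A))

||A||_2 = sigma_max(A) = sqrt(lambda_max(A^T A)). Form the symmetric matrix M = A^T A =
[[19, -17, 5],
 [-17, 41, 9],
 [5, 9, 45]].
Its characteristic polynomial (trace, sum of principal 2x2 minors, determinant of M give the coefficients) is
  p(λ) = det(λ I - M) = λ^3 - 105λ^2 + 3084λ - 17956.
No integer candidate from the rational root theorem (±divisors of 17956) is a root, so the roots are irrational. The cubic discriminant is Δ = 341677872 > 0, so there are three distinct real roots. p(7) = -1170 and p(8) = 508 have opposite signs, so a root lies in (7, 8); Newton's method refines it to λ ≈ 7.6867. p(43) = 18 and p(44) = -356 have opposite signs, so a root lies in (43, 44); Newton's method refines it to λ ≈ 43.0452. p(54) = -136 and p(55) = 414 have opposite signs, so a root lies in (54, 55); Newton's method refines it to λ ≈ 54.2681. Check (Vieta): the three roots sum to 105, matching tr M = 105.
So the eigenvalues of A^T A are ≈ 7.6867, 43.0452, 54.2681 (all ≥ 0, as they must be for A^T A). The largest is λ_max ≈ 54.2681, hence ||A||_2 = sqrt(λ_max) ≈ 7.3667.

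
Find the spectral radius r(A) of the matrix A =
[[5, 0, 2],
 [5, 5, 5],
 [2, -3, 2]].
r(A) ≈ 5.8964

The eigenvalues of A are the roots of its characteristic polynomial. With M = A (coefficients from the trace, the sum of principal 2x2 minors, and det A):
  p(λ) = det(λ I - M) = λ^3 - 12λ^2 + 56λ - 75.
No integer candidate from the rational root theorem (±divisors of 75) is a root, so the roots are irrational. The cubic discriminant is Δ = -13955 < 0, so there is one real root and a complex-conjugate pair. p(2) = -3 and p(3) = 12 have opposite signs, so a root lies in (2, 3); Newton's method refines it to λ ≈ 2.1572. Dividing out (λ - (2.1572)) leaves approximately λ^2 - 9.8428λ + 34.7669. For λ^2 - 9.8428λ + 34.7669 the discriminant is -42.1875. It is negative, so the remaining roots are the complex-conjugate pair λ ≈ 4.9214 ± 3.2476i. Their product equals the constant term, so |λ|^2 ≈ 34.7669 and |λ| ≈ 5.8964.
Thus the eigenvalues (to 4 decimals) are 2.1572 (modulus 2.1572); 4.9214 ± 3.2476i (modulus 5.8964). The spectral radius is the largest modulus: r(A) ≈ 5.8964. (Cross-check: r(A) ≤ ||A||_2 ≈ 9.7703; equality holds whenever A is normal, though it can also hold for some non-normal A.)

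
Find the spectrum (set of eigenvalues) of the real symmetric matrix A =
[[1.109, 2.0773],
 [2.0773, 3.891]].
sigma(A) ≈ {0, 5}

A is real symmetric, so its spectrum consists of real eigenvalues. Expanding the characteristic polynomial of the displayed matrix gives
  det(λ I - A) = p(λ) = λ^2 + (-5)λ + (0).
Solving p(λ) = 0 yields eigenvalues ≈ 0, 5. (A is shown rounded to 4 decimals, so these recover the underlying integer eigenvalues to within that precision.)
Verification: the trace of A = 5 equals the sum of eigenvalues 5, and det(A) ≈ -0.0001 matches the eigenvalue product 0.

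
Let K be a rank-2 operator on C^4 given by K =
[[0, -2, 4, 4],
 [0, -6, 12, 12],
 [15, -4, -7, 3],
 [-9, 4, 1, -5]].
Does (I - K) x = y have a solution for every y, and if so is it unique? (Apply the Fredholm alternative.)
(I - K) is invertible (det(I - K) = 99 ≠ 0), so for every y in C^4 the equation (I - K) x = y has a unique solution.

K has rank 2 and factors as K = U V^T = u1 v1^T + u2 v2^T with u1 = (-1, -3, 3, -1), v1 = (3, 0, -3, -1), u2 = (-1, -3, -2, 2), v2 = (-3, 2, -1, -3) (multiplying out reproduces the displayed K). The nonzero eigenvalues of U V^T coincide with those of the 2 x 2 matrix G = V^T U = [[v1·u1, v1·u2], [v2·u1, v2·u2]] = [[-11, 1], [-3, -7]], and by the Sylvester determinant identity det(I_4 - U V^T) = det(I_2 - V^T U) = det([[12, -1], [3, 8]]) = (12)(8) - (-1)(3) = 99. (Direct check: I - K =
[[1, 2, -4, -4],
 [0, 7, -12, -12],
 [-15, 4, 8, -3],
 [9, -4, -1, 6]]
has determinant 99.) The finite-dimensional Fredholm alternative says: either (I - K) is invertible, or ker(I - K) ≠ {0} and then range(I - K) = ker((I - K)^*)^⊥, with dim ker(I - K) = dim ker((I - K)^*). Since det(I - K) ≠ 0, 1 is not an eigenvalue of K and ker(I - K) = {0}, so we are in the first case: for every y there is a unique x = (I - K)^(-1) y. (Explicitly, by the Woodbury identity, (I - U V^T)^(-1) = I + U (I_2 - G)^(-1) V^T.)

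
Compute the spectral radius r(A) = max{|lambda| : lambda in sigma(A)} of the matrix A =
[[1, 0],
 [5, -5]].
r(A) = 5

The eigenvalues of A are the roots of its characteristic polynomial. With M = A (coefficients from the trace and determinant):
  p(λ) = det(λ I - M) = λ^2 + 4λ - 5.
For λ^2 + 4λ - 5 the discriminant is 36. It is a perfect square (6^2), so the roots are rational: λ = (-4 ± 6)/2 = 1, -5.
Thus the eigenvalues (to 4 decimals) are 1 (modulus 1); -5 (modulus 5). The spectral radius is the largest modulus: r(A) = 5. (Cross-check: r(A) ≤ ||A||_2 ≈ 7.1067; equality holds whenever A is normal, though it can also hold for some non-normal A.)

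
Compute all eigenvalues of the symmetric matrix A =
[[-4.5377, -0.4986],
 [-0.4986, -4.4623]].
sigma(A) ≈ {-5, -4}

A is real symmetric, so its spectrum consists of real eigenvalues. Expanding the characteristic polynomial of the displayed matrix gives
  det(λ I - A) = p(λ) = λ^2 + (9)λ + (20).
Solving p(λ) = 0 yields eigenvalues ≈ -5, -4. (A is shown rounded to 4 decimals, so these recover the underlying integer eigenvalues to within that precision.)
Verification: the trace of A = -9 equals the sum of eigenvalues -9, and det(A) ≈ 20.0000 matches the eigenvalue product 20.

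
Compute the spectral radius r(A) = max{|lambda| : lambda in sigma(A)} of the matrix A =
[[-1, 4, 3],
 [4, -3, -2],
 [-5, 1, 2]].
r(A) ≈ 4.1683

The eigenvalues of A are the roots of its characteristic polynomial. With M = A (coefficients from the trace, the sum of principal 2x2 minors, and det A):
  p(λ) = det(λ I - M) = λ^3 + 2λ^2 - 4λ + 21.
No integer candidate from the rational root theorem (±divisors of 21) is a root, so the roots are irrational. The cubic discriminant is Δ = -15283 < 0, so there is one real root and a complex-conjugate pair. p(-5) = -34 and p(-4) = 5 have opposite signs, so a root lies in (-5, -4); Newton's method refines it to λ ≈ -4.1683. Dividing out (λ - (-4.1683)) leaves approximately λ^2 - 2.1683λ + 5.038. For λ^2 - 2.1683λ + 5.038 the discriminant is -15.4507. It is negative, so the remaining roots are the complex-conjugate pair λ ≈ 1.0841 ± 1.9654i. Their product equals the constant term, so |λ|^2 ≈ 5.038 and |λ| ≈ 2.2446.
Thus the eigenvalues (to 4 decimals) are -4.1683 (modulus 4.1683); 1.0841 ± 1.9654i (modulus 2.2446). The spectral radius is the largest modulus: r(A) ≈ 4.1683. (Cross-check: r(A) ≤ ||A||_2 ≈ 8.4613; equality holds whenever A is normal, though it can also hold for some non-normal A.)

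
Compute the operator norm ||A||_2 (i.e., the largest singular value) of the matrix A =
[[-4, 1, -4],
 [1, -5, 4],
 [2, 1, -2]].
||A||_2 ≈ 8.0256 (= sqrt(largest eigenvalue of A^T A))

||A||_2 = sigma_max(A) = sqrt(lambda_max(A^T A)). Form the symmetric matrix M = A^T A =
[[21, -7, 16],
 [-7, 27, -26],
 [16, -26, 36]].
Its characteristic polynomial (trace, sum of principal 2x2 minors, determinant of M give the coefficients) is
  p(λ) = det(λ I - M) = λ^3 - 84λ^2 + 1314λ - 3364.
No integer candidate from the rational root theorem (±divisors of 3364) is a root, so the roots are irrational. The cubic discriminant is Δ = 1510389936 > 0, so there are three distinct real roots. p(3) = -151 and p(4) = 612 have opposite signs, so a root lies in (3, 4); Newton's method refines it to λ ≈ 3.1834. p(16) = 252 and p(17) = -389 have opposite signs, so a root lies in (16, 17); Newton's method refines it to λ ≈ 16.4062. p(64) = -1188 and p(65) = 1771 have opposite signs, so a root lies in (64, 65); Newton's method refines it to λ ≈ 64.4104. Check (Vieta): the three roots sum to 84, matching tr M = 84.
So the eigenvalues of A^T A are ≈ 3.1834, 16.4062, 64.4104 (all ≥ 0, as they must be for A^T A). The largest is λ_max ≈ 64.4104, hence ||A||_2 = sqrt(λ_max) ≈ 8.0256.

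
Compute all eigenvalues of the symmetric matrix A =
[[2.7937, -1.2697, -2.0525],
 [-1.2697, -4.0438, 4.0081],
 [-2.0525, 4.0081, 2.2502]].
sigma(A) ≈ {-6, 1, 6}

A is real symmetric, so its spectrum consists of real eigenvalues. Expanding the characteristic polynomial of the displayed matrix gives
  det(λ I - A) = p(λ) = λ^3 + (-1)λ^2 + (-36)λ + (36.0027).
Solving p(λ) = 0 yields eigenvalues ≈ -6, 1, 6. (A is shown rounded to 4 decimals, so these recover the underlying integer eigenvalues to within that precision.)
Verification: the trace of A = 1 equals the sum of eigenvalues 1, and det(A) ≈ -36.0027 matches the eigenvalue product -36.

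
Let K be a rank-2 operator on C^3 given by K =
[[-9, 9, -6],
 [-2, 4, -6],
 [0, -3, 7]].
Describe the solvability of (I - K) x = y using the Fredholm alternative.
(I - K) is invertible (det(I - K) = -72 ≠ 0), so for every y in C^3 the equation (I - K) x = y has a unique solution.

K has rank 2 and factors as K = U V^T = u1 v1^T + u2 v2^T with u1 = (-3, 0, -1), v1 = (3, -3, 2), u2 = (0, 2, -3), v2 = (-1, 2, -3) (multiplying out reproduces the displayed K). The nonzero eigenvalues of U V^T coincide with those of the 2 x 2 matrix G = V^T U = [[v1·u1, v1·u2], [v2·u1, v2·u2]] = [[-11, -12], [6, 13]], and by the Sylvester determinant identity det(I_3 - U V^T) = det(I_2 - V^T U) = det([[12, 12], [-6, -12]]) = (12)(-12) - (12)(-6) = -72. (Direct check: I - K =
[[10, -9, 6],
 [2, -3, 6],
 [0, 3, -6]]
has determinant -72.) The finite-dimensional Fredholm alternative says: either (I - K) is invertible, or ker(I - K) ≠ {0} and then range(I - K) = ker((I - K)^*)^⊥, with dim ker(I - K) = dim ker((I - K)^*). Since det(I - K) ≠ 0, 1 is not an eigenvalue of K and ker(I - K) = {0}, so we are in the first case: for every y there is a unique x = (I - K)^(-1) y. (Explicitly, by the Woodbury identity, (I - U V^T)^(-1) = I + U (I_2 - G)^(-1) V^T.)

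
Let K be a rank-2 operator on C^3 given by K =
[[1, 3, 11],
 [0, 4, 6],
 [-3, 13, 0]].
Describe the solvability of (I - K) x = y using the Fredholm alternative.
(I - K) is invertible (det(I - K) = -45 ≠ 0), so for every y in C^3 the equation (I - K) x = y has a unique solution.

K has rank 2 and factors as K = U V^T = u1 v1^T + u2 v2^T with u1 = (-1, 0, 3), v1 = (-1, 3, -2), u2 = (-3, -2, -2), v2 = (0, -2, -3) (multiplying out reproduces the displayed K). The nonzero eigenvalues of U V^T coincide with those of the 2 x 2 matrix G = V^T U = [[v1·u1, v1·u2], [v2·u1, v2·u2]] = [[-5, 1], [-9, 10]], and by the Sylvester determinant identity det(I_3 - U V^T) = det(I_2 - V^T U) = det([[6, -1], [9, -9]]) = (6)(-9) - (-1)(9) = -45. (Direct check: I - K =
[[0, -3, -11],
 [0, -3, -6],
 [3, -13, 1]]
has determinant -45.) The finite-dimensional Fredholm alternative says: either (I - K) is invertible, or ker(I - K) ≠ {0} and then range(I - K) = ker((I - K)^*)^⊥, with dim ker(I - K) = dim ker((I - K)^*). Since det(I - K) ≠ 0, 1 is not an eigenvalue of K and ker(I - K) = {0}, so we are in the first case: for every y there is a unique x = (I - K)^(-1) y. (Explicitly, by the Woodbury identity, (I - U V^T)^(-1) = I + U (I_2 - G)^(-1) V^T.)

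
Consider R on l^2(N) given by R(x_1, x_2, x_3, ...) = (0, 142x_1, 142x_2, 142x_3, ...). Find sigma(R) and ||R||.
sigma(R) = closed disk {z in C : |z| ≤ 142}; ||R|| = 142

Note R = 142·U where U is the unit right shift (U x)_k = x_{k-1} (with x_0 := 0); so ||R|| = 142||U|| and sigma(R) = 142·sigma(U). ||R x||^2 = sum_{k≥1} |142x_k|^2 = 20164||x||^2, so ||R|| = 142 and sigma(R) ⊂ {|z| ≤ 142}. For any |lambda| < 142, the equation (R - lambda I) x = 0 forces x_1 = 0, then 142x_k = lambda x_{k+1} ⇒ x = 0, so R has no eigenvalues. But (R - lambda I) is not surjective for |lambda| < 142: solving (R - lambda I) x = e_1 would require x_n proportional to (lambda/142)^(-n), which is not in l^2. So every |lambda| < 142 lies in the residual spectrum. The boundary |lambda| = 142 is in the approximate point spectrum (the spectrum is closed). Hence sigma(R) is the closed disk of radius 142.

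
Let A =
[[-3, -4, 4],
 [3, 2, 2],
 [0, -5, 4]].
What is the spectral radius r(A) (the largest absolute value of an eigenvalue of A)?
r(A) ≈ 5.1023

The eigenvalues of A are the roots of its characteristic polynomial. With M = A (coefficients from the trace, the sum of principal 2x2 minors, and det A):
  p(λ) = det(λ I - M) = λ^3 - 3λ^2 + 12λ + 66.
No integer candidate from the rational root theorem (±divisors of 66) is a root, so the roots are irrational. The cubic discriminant is Δ = -158868 < 0, so there is one real root and a complex-conjugate pair. p(-3) = -24 and p(-2) = 22 have opposite signs, so a root lies in (-3, -2); Newton's method refines it to λ ≈ -2.5352. Dividing out (λ - (-2.5352)) leaves approximately λ^2 - 5.5352λ + 26.0331. For λ^2 - 5.5352λ + 26.0331 the discriminant is -73.4936. It is negative, so the remaining roots are the complex-conjugate pair λ ≈ 2.7676 ± 4.2864i. Their product equals the constant term, so |λ|^2 ≈ 26.0331 and |λ| ≈ 5.1023.
Thus the eigenvalues (to 4 decimals) are -2.5352 (modulus 2.5352); 2.7676 ± 4.2864i (modulus 5.1023). The spectral radius is the largest modulus: r(A) ≈ 5.1023. (Cross-check: r(A) ≤ ||A||_2 ≈ 8.8316; equality holds whenever A is normal, though it can also hold for some non-normal A.)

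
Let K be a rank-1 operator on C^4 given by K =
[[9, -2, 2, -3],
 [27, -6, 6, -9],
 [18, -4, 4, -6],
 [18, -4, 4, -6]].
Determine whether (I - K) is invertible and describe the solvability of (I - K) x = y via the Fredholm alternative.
(I - K) is singular (det(I - K) = 0, i.e. 1 ∈ sigma(K)). (I - K) x = y is solvable iff y ⊥ ker((I - K)^*) = span{(9, -2, 2, -3)}, i.e. iff 9y_1 - 2y_2 + 2y_3 - 3y_4 = 0. When solvable, the solutions are x = y + c·(1, 3, 2, 2), c arbitrary (ker(I - K) = span{(1, 3, 2, 2)}, dimension 1).

K has rank 1, so it is an outer product K = u v^T: every row of K is a multiple of one row vector. Reading off the entries, u = (1, 3, 2, 2) and v = (9, -2, 2, -3) (row i of K equals u_i·v^T). A rank-one matrix u v^T satisfies K u = u (v·u) and kills the (3)-dimensional subspace v^⊥, so its characteristic polynomial is lambda^3 (lambda - v·u) with v·u = tr K = 1. Hence the eigenvalues of I - K are 1 (multiplicity 3) and 1 - (1) = 0, so det(I - K) = 0. (Direct check: I - K =
[[-8, 2, -2, 3],
 [-27, 7, -6, 9],
 [-18, 4, -3, 6],
 [-18, 4, -4, 7]]
has determinant 0.) So 1 is an eigenvalue of K and (I - K) is not invertible. The finite-dimensional Fredholm alternative says: either (I - K) is invertible, or ker(I - K) ≠ {0} and then range(I - K) = ker((I - K)^*)^⊥, with dim ker(I - K) = dim ker((I - K)^*). We are in the second case, so we need both kernels. Kernel of I - K: (I - K) u = u - u (v·u) = u - u = 0, so ker(I - K) = span{u} = span{(1, 3, 2, 2)} (it is exactly 1-dimensional because rank(I - K) = 3). Kernel of the adjoint: K is real, so (I - K)^* = I - K^T = I - v u^T, and (I - v u^T) v = v - v (u·v) = 0; hence ker((I - K)^*) = span{v} = span{(9, -2, 2, -3)}. Therefore (I - K) x = y is solvable iff <y, v> = 0, i.e. iff 9y_1 - 2y_2 + 2y_3 - 3y_4 = 0. When this holds, K y = u (v·y) = 0, so (I - K) y = y and x = y is a particular solution; the full solution set is the line x = y + c·u = y + c·(1, 3, 2, 2), c ∈ C.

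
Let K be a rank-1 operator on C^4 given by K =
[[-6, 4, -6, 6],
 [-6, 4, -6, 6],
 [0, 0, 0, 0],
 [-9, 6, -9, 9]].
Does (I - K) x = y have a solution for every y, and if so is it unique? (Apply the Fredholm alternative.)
(I - K) is invertible (det(I - K) = -6 ≠ 0), so for every y in C^4 the equation (I - K) x = y has a unique solution.

K has rank 1, so it is an outer product K = u v^T: every row of K is a multiple of one row vector. Reading off the entries, u = (2, 2, 0, 3) and v = (-3, 2, -3, 3) (row i of K equals u_i·v^T). A rank-one matrix u v^T satisfies K u = u (v·u) and kills the (3)-dimensional subspace v^⊥, so its characteristic polynomial is lambda^3 (lambda - v·u) with v·u = tr K = 7. Hence the eigenvalues of I - K are 1 (multiplicity 3) and 1 - (7) = -6, so det(I - K) = -6. (Direct check: I - K =
[[7, -4, 6, -6],
 [6, -3, 6, -6],
 [0, 0, 1, 0],
 [9, -6, 9, -8]]
has determinant -6.) The finite-dimensional Fredholm alternative says: either (I - K) is invertible, or ker(I - K) ≠ {0} and then range(I - K) = ker((I - K)^*)^⊥, with dim ker(I - K) = dim ker((I - K)^*). Since det(I - K) ≠ 0, 1 is not an eigenvalue of K and ker(I - K) = {0}, so we are in the first case: for every y there is a unique x = (I - K)^(-1) y. Explicitly, by the Sherman–Morrison formula, (I - u v^T)^(-1) = I + u v^T/(1 - v·u), i.e. (I - K)^(-1) = I + K/(-6).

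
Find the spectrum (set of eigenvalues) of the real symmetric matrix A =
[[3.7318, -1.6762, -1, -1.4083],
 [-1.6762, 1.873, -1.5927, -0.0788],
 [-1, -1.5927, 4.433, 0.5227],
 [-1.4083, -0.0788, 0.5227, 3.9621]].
sigma(A) ≈ {0, 3, 5, 6}

A is real symmetric, so its spectrum consists of real eigenvalues. Expanding the characteristic polynomial of the displayed matrix gives
  det(λ I - A) = p(λ) = λ^4 + (-14)λ^3 + (63)λ^2 + (-90)λ + (0.0027).
Solving p(λ) = 0 yields eigenvalues ≈ 0, 3, 5, 6. (A is shown rounded to 4 decimals, so these recover the underlying integer eigenvalues to within that precision.)
Verification: the trace of A = 14 equals the sum of eigenvalues 14, and det(A) ≈ 0.0027 matches the eigenvalue product 0.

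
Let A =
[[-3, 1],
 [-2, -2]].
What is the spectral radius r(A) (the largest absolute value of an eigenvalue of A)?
r(A) = sqrt(8) ≈ 2.8284

The eigenvalues of A are the roots of its characteristic polynomial. With M = A (coefficients from the trace and determinant):
  p(λ) = det(λ I - M) = λ^2 + 5λ + 8.
For λ^2 + 5λ + 8 the discriminant is -7. It is negative, so the roots are the complex-conjugate pair λ = -5/2 ± (sqrt(7)/2) i ≈ -2.5 ± 1.3229i. For a conjugate pair the product of the roots equals the constant term, so |λ|^2 = 8 and |λ| = sqrt(8) ≈ 2.8284.
Thus the eigenvalues (to 4 decimals) are -2.5 ± 1.3229i (modulus 2.8284). The spectral radius is the largest modulus: r(A) = sqrt(8) ≈ 2.8284. (Cross-check: r(A) ≤ ||A||_2 ≈ 3.6226; equality holds whenever A is normal, though it can also hold for some non-normal A.)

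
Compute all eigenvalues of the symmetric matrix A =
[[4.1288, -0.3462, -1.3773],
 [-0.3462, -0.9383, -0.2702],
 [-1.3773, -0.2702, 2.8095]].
sigma(A) ≈ {-1, 2, 5}

A is real symmetric, so its spectrum consists of real eigenvalues. Expanding the characteristic polynomial of the displayed matrix gives
  det(λ I - A) = p(λ) = λ^3 + (-6)λ^2 + (3)λ + (10).
Solving p(λ) = 0 yields eigenvalues ≈ -1, 2, 5. (A is shown rounded to 4 decimals, so these recover the underlying integer eigenvalues to within that precision.)
Verification: the trace of A = 6 equals the sum of eigenvalues 6, and det(A) ≈ -10.0001 matches the eigenvalue product -10.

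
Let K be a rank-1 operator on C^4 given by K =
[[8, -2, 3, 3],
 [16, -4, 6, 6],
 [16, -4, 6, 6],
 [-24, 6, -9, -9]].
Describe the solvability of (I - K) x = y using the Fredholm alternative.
(I - K) is singular (det(I - K) = 0, i.e. 1 ∈ sigma(K)). (I - K) x = y is solvable iff y ⊥ ker((I - K)^*) = span{(8, -2, 3, 3)}, i.e. iff 8y_1 - 2y_2 + 3y_3 + 3y_4 = 0. When solvable, the solutions are x = y + c·(1, 2, 2, -3), c arbitrary (ker(I - K) = span{(1, 2, 2, -3)}, dimension 1).

K has rank 1, so it is an outer product K = u v^T: every row of K is a multiple of one row vector. Reading off the entries, u = (1, 2, 2, -3) and v = (8, -2, 3, 3) (row i of K equals u_i·v^T). A rank-one matrix u v^T satisfies K u = u (v·u) and kills the (3)-dimensional subspace v^⊥, so its characteristic polynomial is lambda^3 (lambda - v·u) with v·u = tr K = 1. Hence the eigenvalues of I - K are 1 (multiplicity 3) and 1 - (1) = 0, so det(I - K) = 0. (Direct check: I - K =
[[-7, 2, -3, -3],
 [-16, 5, -6, -6],
 [-16, 4, -5, -6],
 [24, -6, 9, 10]]
has determinant 0.) So 1 is an eigenvalue of K and (I - K) is not invertible. The finite-dimensional Fredholm alternative says: either (I - K) is invertible, or ker(I - K) ≠ {0} and then range(I - K) = ker((I - K)^*)^⊥, with dim ker(I - K) = dim ker((I - K)^*). We are in the second case, so we need both kernels. Kernel of I - K: (I - K) u = u - u (v·u) = u - u = 0, so ker(I - K) = span{u} = span{(1, 2, 2, -3)} (it is exactly 1-dimensional because rank(I - K) = 3). Kernel of the adjoint: K is real, so (I - K)^* = I - K^T = I - v u^T, and (I - v u^T) v = v - v (u·v) = 0; hence ker((I - K)^*) = span{v} = span{(8, -2, 3, 3)}. Therefore (I - K) x = y is solvable iff <y, v> = 0, i.e. iff 8y_1 - 2y_2 + 3y_3 + 3y_4 = 0. When this holds, K y = u (v·y) = 0, so (I - K) y = y and x = y is a particular solution; the full solution set is the line x = y + c·u = y + c·(1, 2, 2, -3), c ∈ C.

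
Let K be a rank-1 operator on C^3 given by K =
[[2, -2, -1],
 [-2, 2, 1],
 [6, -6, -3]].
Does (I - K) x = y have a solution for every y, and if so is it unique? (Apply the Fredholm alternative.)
(I - K) is singular (det(I - K) = 0, i.e. 1 ∈ sigma(K)). (I - K) x = y is solvable iff y ⊥ ker((I - K)^*) = span{(2, -2, -1)}, i.e. iff 2y_1 - 2y_2 - y_3 = 0. When solvable, the solutions are x = y + c·(1, -1, 3), c arbitrary (ker(I - K) = span{(1, -1, 3)}, dimension 1).

K has rank 1, so it is an outer product K = u v^T: every row of K is a multiple of one row vector. Reading off the entries, u = (1, -1, 3) and v = (2, -2, -1) (row i of K equals u_i·v^T). A rank-one matrix u v^T satisfies K u = u (v·u) and kills the (2)-dimensional subspace v^⊥, so its characteristic polynomial is lambda^2 (lambda - v·u) with v·u = tr K = 1. Hence the eigenvalues of I - K are 1 (multiplicity 2) and 1 - (1) = 0, so det(I - K) = 0. (Direct check: I - K =
[[-1, 2, 1],
 [2, -1, -1],
 [-6, 6, 4]]
has determinant 0.) So 1 is an eigenvalue of K and (I - K) is not invertible. The finite-dimensional Fredholm alternative says: either (I - K) is invertible, or ker(I - K) ≠ {0} and then range(I - K) = ker((I - K)^*)^⊥, with dim ker(I - K) = dim ker((I - K)^*). We are in the second case, so we need both kernels. Kernel of I - K: (I - K) u = u - u (v·u) = u - u = 0, so ker(I - K) = span{u} = span{(1, -1, 3)} (it is exactly 1-dimensional because rank(I - K) = 2). Kernel of the adjoint: K is real, so (I - K)^* = I - K^T = I - v u^T, and (I - v u^T) v = v - v (u·v) = 0; hence ker((I - K)^*) = span{v} = span{(2, -2, -1)}. Therefore (I - K) x = y is solvable iff <y, v> = 0, i.e. iff 2y_1 - 2y_2 - y_3 = 0. When this holds, K y = u (v·y) = 0, so (I - K) y = y and x = y is a particular solution; the full solution set is the line x = y + c·u = y + c·(1, -1, 3), c ∈ C.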